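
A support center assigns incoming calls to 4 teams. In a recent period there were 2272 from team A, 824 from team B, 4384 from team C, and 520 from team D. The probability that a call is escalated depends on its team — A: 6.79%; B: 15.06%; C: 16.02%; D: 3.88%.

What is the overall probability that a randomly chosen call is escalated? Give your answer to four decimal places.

P(E) ≈ 0.1251

Total: 2272 + 824 + 4384 + 520 = 8000.
P(A) = 2272/8000 = 0.284. P(B) = 824/8000 = 0.103. P(C) = 4384/8000 = 0.548. P(D) = 520/8000 = 0.065.
P(E) = P(E|A)·P(A) + P(E|B)·P(B) + P(E|C)·P(C) + P(E|D)·P(D)
      = 0.0679·0.284 + 0.1506·0.103 + 0.1602·0.548 + 0.0388·0.065
      = 0.0192836 + 0.0155118 + 0.0877896 + 0.002522 = 0.125107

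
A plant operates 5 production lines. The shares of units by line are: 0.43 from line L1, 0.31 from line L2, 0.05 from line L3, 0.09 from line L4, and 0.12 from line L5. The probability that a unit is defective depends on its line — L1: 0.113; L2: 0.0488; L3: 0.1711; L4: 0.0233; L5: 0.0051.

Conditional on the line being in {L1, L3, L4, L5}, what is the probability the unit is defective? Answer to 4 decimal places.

Let S = {L1, L3, L4, L5}.
P(S) = 0.43 + 0.05 + 0.09 + 0.12 = 0.69.
P(D ∩ S) = 0.113·0.43 + 0.1711·0.05 + 0.0233·0.09 + 0.0051·0.12 = 0.04859 + 0.008555 + 0.002097 + 0.000612 = 0.059854.
P(D | S) = 0.059854 / 0.69 = 0.086745…

P(D|S) ≈ 0.0867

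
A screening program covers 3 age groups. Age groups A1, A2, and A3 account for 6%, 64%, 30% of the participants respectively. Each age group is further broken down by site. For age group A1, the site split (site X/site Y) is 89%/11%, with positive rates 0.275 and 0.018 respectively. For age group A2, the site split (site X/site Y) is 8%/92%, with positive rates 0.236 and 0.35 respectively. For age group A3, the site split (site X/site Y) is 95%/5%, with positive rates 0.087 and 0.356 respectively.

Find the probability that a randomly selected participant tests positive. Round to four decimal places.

P(T) ≈ 0.2631

P(T|A1) = 0.89·0.275 + 0.11·0.018 = 0.24475 + 0.00198 = 0.24673
P(T|A2) = 0.08·0.236 + 0.92·0.35 = 0.01888 + 0.322 = 0.34088
P(T|A3) = 0.95·0.087 + 0.05·0.356 = 0.08265 + 0.0178 = 0.10045
By total probability over the outer partition,
P(T) = 0.06·0.24673 + 0.64·0.34088 + 0.3·0.10045
      = 0.0148038 + 0.2181632 + 0.030135 = 0.263102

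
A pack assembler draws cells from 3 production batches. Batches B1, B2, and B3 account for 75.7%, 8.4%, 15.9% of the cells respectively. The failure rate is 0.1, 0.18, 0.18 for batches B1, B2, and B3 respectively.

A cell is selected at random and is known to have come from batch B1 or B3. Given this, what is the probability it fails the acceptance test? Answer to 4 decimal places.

P(F|S) ≈ 0.1139

Let S = {B1, B3}.
P(S) = 0.757 + 0.159 = 0.916.
P(F ∩ S) = 0.1·0.757 + 0.18·0.159 = 0.0757 + 0.02862 = 0.10432.
P(F | S) = 0.10432 / 0.916 = 0.113886…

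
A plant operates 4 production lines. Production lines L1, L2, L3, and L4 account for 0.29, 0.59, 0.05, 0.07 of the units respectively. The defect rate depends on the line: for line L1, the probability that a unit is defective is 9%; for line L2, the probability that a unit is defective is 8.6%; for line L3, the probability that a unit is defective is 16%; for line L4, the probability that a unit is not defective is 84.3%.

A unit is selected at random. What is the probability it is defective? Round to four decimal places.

P(D|L4) = 1 − 0.843 = 0.157.
Using total probability over the partition,
P(D) = P(D|L1)·P(L1) + P(D|L2)·P(L2) + P(D|L3)·P(L3) + P(D|L4)·P(L4)
      = 0.09·0.29 + 0.086·0.59 + 0.16·0.05 + 0.157·0.07
      = 0.0261 + 0.05074 + 0.008 + 0.01099 = 0.09583

P(D) ≈ 0.0958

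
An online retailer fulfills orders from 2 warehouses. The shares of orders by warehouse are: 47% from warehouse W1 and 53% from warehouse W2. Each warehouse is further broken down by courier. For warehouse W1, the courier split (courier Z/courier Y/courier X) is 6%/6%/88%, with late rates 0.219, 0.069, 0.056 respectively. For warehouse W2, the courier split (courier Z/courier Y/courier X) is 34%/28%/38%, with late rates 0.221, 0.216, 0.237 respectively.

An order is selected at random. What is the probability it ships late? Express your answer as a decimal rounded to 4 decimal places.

P(L|W1) = 0.06·0.219 + 0.06·0.069 + 0.88·0.056 = 0.01314 + 0.00414 + 0.04928 = 0.06656
P(L|W2) = 0.34·0.221 + 0.28·0.216 + 0.38·0.237 = 0.07514 + 0.06048 + 0.09006 = 0.22568
Then overall,
P(L) = 0.47·0.06656 + 0.53·0.22568
      = 0.0312832 + 0.1196104 = 0.1508936

0.1509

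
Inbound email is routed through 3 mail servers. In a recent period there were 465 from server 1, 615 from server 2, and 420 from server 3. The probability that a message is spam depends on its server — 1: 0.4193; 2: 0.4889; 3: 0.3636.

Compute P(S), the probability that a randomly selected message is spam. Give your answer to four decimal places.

Total: 465 + 615 + 420 = 1500.
P(1) = 465/1500 = 0.31. P(2) = 615/1500 = 0.41. P(3) = 420/1500 = 0.28.
Summing over the partition,
P(S) = P(S|1)·P(1) + P(S|2)·P(2) + P(S|3)·P(3)
      = 0.4193·0.31 + 0.4889·0.41 + 0.3636·0.28
      = 0.129983 + 0.200449 + 0.101808 = 0.43224

0.4322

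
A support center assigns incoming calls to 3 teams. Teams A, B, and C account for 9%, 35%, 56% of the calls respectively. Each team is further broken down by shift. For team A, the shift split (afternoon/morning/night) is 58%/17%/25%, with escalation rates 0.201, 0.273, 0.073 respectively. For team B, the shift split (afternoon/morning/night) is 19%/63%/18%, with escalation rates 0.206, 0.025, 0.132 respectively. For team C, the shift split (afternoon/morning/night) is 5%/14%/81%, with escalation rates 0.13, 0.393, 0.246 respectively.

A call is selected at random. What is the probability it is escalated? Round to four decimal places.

P(E) ≈ 0.1899

P(E|A) = 0.58·0.201 + 0.17·0.273 + 0.25·0.073 = 0.11658 + 0.04641 + 0.01825 = 0.18124
P(E|B) = 0.19·0.206 + 0.63·0.025 + 0.18·0.132 = 0.03914 + 0.01575 + 0.02376 = 0.07865
P(E|C) = 0.05·0.13 + 0.14·0.393 + 0.81·0.246 = 0.0065 + 0.05502 + 0.19926 = 0.26078
Then overall,
P(E) = 0.09·0.18124 + 0.35·0.07865 + 0.56·0.26078
      = 0.0163116 + 0.0275275 + 0.1460368 = 0.1898759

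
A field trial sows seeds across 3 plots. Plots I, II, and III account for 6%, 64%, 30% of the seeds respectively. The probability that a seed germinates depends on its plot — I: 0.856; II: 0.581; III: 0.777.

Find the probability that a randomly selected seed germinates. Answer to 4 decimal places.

0.6563

By the law of total probability,
P(G) = P(G|I)·P(I) + P(G|II)·P(II) + P(G|III)·P(III)
      = 0.856·0.06 + 0.581·0.64 + 0.777·0.3
      = 0.05136 + 0.37184 + 0.2331 = 0.6563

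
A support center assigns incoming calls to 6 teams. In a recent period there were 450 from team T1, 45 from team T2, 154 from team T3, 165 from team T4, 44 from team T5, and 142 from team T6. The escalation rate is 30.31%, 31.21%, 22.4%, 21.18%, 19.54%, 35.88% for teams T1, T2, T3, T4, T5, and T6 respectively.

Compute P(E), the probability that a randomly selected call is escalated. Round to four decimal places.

Total: 450 + 45 + 154 + 165 + 44 + 142 = 1000.
P(T1) = 450/1000 = 0.45. P(T2) = 45/1000 = 0.045. P(T3) = 154/1000 = 0.154. P(T4) = 165/1000 = 0.165. P(T5) = 44/1000 = 0.044. P(T6) = 142/1000 = 0.142.
P(E) = P(E|T1)·P(T1) + P(E|T2)·P(T2) + P(E|T3)·P(T3) + P(E|T4)·P(T4) + P(E|T5)·P(T5) + P(E|T6)·P(T6)
      = 0.3031·0.45 + 0.3121·0.045 + 0.224·0.154 + 0.2118·0.165 + 0.1954·0.044 + 0.3588·0.142
      = 0.136395 + 0.0140445 + 0.034496 + 0.034947 + 0.0085976 + 0.0509496 = 0.2794297

0.2794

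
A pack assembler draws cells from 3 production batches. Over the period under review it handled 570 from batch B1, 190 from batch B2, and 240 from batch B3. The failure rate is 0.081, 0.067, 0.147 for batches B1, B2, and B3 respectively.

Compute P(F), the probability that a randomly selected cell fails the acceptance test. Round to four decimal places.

Total: 570 + 190 + 240 = 1000.
P(B1) = 570/1000 = 0.57. P(B2) = 190/1000 = 0.19. P(B3) = 240/1000 = 0.24.
By the law of total probability,
P(F) = P(F|B1)·P(B1) + P(F|B2)·P(B2) + P(F|B3)·P(B3)
      = 0.081·0.57 + 0.067·0.19 + 0.147·0.24
      = 0.04617 + 0.01273 + 0.03528 = 0.09418

P(F) ≈ 0.0942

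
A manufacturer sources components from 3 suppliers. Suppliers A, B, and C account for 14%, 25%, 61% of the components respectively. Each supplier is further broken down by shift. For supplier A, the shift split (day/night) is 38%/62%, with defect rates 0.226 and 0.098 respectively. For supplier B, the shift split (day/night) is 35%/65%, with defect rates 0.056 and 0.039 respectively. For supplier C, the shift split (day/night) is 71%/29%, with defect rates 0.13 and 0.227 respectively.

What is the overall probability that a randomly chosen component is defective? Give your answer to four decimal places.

P(D|A) = 0.38·0.226 + 0.62·0.098 = 0.08588 + 0.06076 = 0.14664
P(D|B) = 0.35·0.056 + 0.65·0.039 = 0.0196 + 0.02535 = 0.04495
P(D|C) = 0.71·0.13 + 0.29·0.227 = 0.0923 + 0.06583 = 0.15813
By total probability over the outer partition,
P(D) = 0.14·0.14664 + 0.25·0.04495 + 0.61·0.15813
      = 0.0205296 + 0.0112375 + 0.0964593 = 0.1282264

P(D) ≈ 0.1282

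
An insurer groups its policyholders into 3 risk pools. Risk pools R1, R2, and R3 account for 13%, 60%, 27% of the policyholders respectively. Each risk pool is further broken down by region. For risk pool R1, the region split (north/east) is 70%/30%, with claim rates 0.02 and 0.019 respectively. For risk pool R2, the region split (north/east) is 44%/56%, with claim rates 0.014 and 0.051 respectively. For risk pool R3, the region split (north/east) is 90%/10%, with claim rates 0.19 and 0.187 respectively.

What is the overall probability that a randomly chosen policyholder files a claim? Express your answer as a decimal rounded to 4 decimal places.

P(C|R1) = 0.7·0.02 + 0.3·0.019 = 0.014 + 0.0057 = 0.0197
P(C|R2) = 0.44·0.014 + 0.56·0.051 = 0.00616 + 0.02856 = 0.03472
P(C|R3) = 0.9·0.19 + 0.1·0.187 = 0.171 + 0.0187 = 0.1897
Then overall,
P(C) = 0.13·0.0197 + 0.6·0.03472 + 0.27·0.1897
      = 0.002561 + 0.020832 + 0.051219 = 0.074612

0.0746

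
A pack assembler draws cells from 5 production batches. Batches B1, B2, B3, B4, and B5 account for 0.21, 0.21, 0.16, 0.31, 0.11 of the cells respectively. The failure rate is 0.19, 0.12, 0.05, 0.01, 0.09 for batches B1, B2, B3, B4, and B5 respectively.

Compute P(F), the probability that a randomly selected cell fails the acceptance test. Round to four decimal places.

P(F) = P(F|B1)·P(B1) + P(F|B2)·P(B2) + P(F|B3)·P(B3) + P(F|B4)·P(B4) + P(F|B5)·P(B5)
      = 0.19·0.21 + 0.12·0.21 + 0.05·0.16 + 0.01·0.31 + 0.09·0.11
      = 0.0399 + 0.0252 + 0.008 + 0.0031 + 0.0099 = 0.0861

P(F) ≈ 0.0861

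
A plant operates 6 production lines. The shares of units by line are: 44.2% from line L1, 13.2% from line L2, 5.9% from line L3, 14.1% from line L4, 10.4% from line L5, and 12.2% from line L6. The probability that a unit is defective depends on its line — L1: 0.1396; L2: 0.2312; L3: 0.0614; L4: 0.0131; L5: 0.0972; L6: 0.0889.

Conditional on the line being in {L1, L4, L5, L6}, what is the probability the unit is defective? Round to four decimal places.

Let S = {L1, L4, L5, L6}.
P(S) = 0.442 + 0.141 + 0.104 + 0.122 = 0.809.
P(D ∩ S) = 0.1396·0.442 + 0.0131·0.141 + 0.0972·0.104 + 0.0889·0.122 = 0.0617032 + 0.0018471 + 0.0101088 + 0.0108458 = 0.0845049.
P(D | S) = 0.0845049 / 0.809 = 0.104456…

0.1045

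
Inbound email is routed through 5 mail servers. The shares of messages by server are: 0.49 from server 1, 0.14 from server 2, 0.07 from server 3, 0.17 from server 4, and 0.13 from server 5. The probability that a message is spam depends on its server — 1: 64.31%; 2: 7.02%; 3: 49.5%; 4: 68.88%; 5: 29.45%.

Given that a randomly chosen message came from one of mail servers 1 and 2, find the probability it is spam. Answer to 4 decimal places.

P(S|J) ≈ 0.5158

Let J = {1, 2}.
P(J) = 0.49 + 0.14 = 0.63.
P(S ∩ J) = 0.6431·0.49 + 0.0702·0.14 = 0.315119 + 0.009828 = 0.324947.
P(S | J) = 0.324947 / 0.63 = 0.515789…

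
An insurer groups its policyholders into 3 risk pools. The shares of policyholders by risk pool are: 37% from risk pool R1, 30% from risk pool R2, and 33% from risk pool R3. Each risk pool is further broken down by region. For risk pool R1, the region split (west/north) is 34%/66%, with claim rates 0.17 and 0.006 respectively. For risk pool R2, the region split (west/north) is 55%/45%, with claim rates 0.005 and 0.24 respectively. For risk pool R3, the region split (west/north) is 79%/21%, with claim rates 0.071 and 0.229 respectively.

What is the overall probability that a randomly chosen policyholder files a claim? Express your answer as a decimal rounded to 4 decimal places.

P(C|R1) = 0.34·0.17 + 0.66·0.006 = 0.0578 + 0.00396 = 0.06176
P(C|R2) = 0.55·0.005 + 0.45·0.24 = 0.00275 + 0.108 = 0.11075
P(C|R3) = 0.79·0.071 + 0.21·0.229 = 0.05609 + 0.04809 = 0.10418
Then overall,
P(C) = 0.37·0.06176 + 0.3·0.11075 + 0.33·0.10418
      = 0.0228512 + 0.033225 + 0.0343794 = 0.0904556

0.0905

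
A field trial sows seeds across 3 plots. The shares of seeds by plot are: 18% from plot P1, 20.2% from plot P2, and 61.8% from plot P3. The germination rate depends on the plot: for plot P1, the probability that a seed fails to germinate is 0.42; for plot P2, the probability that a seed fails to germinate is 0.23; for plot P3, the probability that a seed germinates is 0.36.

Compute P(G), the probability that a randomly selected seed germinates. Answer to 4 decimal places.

0.4824

P(G|P1) = 1 − 0.42 = 0.58.
P(G|P2) = 1 − 0.23 = 0.77.
Summing over the partition,
P(G) = P(G|P1)·P(P1) + P(G|P2)·P(P2) + P(G|P3)·P(P3)
      = 0.58·0.18 + 0.77·0.202 + 0.36·0.618
      = 0.1044 + 0.15554 + 0.22248 = 0.48242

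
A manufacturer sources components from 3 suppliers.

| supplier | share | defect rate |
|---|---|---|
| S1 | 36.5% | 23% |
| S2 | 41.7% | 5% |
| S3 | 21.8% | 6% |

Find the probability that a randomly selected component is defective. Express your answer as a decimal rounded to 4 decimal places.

0.1179

Summing over the partition,
P(D) = P(D|S1)·P(S1) + P(D|S2)·P(S2) + P(D|S3)·P(S3)
      = 0.23·0.365 + 0.05·0.417 + 0.06·0.218
      = 0.08395 + 0.02085 + 0.01308 = 0.11788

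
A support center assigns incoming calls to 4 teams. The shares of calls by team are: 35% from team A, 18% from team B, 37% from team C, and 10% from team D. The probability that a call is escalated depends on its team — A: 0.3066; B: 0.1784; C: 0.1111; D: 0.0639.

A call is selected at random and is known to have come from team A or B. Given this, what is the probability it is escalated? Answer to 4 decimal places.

Let S = {A, B}.
P(S) = 0.35 + 0.18 = 0.53.
P(E ∩ S) = 0.3066·0.35 + 0.1784·0.18 = 0.10731 + 0.032112 = 0.139422.
P(E | S) = 0.139422 / 0.53 = 0.263060…

P(E|S) ≈ 0.2631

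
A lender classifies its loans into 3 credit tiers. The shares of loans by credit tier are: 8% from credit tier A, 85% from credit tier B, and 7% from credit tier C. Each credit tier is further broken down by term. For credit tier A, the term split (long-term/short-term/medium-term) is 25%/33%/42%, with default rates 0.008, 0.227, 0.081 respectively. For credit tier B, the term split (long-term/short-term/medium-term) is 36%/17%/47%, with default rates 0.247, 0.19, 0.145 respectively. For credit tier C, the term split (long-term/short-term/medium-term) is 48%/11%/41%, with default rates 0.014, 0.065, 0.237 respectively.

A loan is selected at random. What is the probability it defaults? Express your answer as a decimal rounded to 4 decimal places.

0.1776

P(D|A) = 0.25·0.008 + 0.33·0.227 + 0.42·0.081 = 0.002 + 0.07491 + 0.03402 = 0.11093
P(D|B) = 0.36·0.247 + 0.17·0.19 + 0.47·0.145 = 0.08892 + 0.0323 + 0.06815 = 0.18937
P(D|C) = 0.48·0.014 + 0.11·0.065 + 0.41·0.237 = 0.00672 + 0.00715 + 0.09717 = 0.11104
By total probability over the outer partition,
P(D) = 0.08·0.11093 + 0.85·0.18937 + 0.07·0.11104
      = 0.0088744 + 0.1609645 + 0.0077728 = 0.1776117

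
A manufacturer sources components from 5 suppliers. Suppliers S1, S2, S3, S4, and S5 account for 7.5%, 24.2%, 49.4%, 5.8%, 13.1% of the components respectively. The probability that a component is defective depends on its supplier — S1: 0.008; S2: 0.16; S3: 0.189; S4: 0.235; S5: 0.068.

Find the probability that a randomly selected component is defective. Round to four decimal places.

P(D) ≈ 0.1552

Summing over the partition,
P(D) = P(D|S1)·P(S1) + P(D|S2)·P(S2) + P(D|S3)·P(S3) + P(D|S4)·P(S4) + P(D|S5)·P(S5)
      = 0.008·0.075 + 0.16·0.242 + 0.189·0.494 + 0.235·0.058 + 0.068·0.131
      = 0.0006 + 0.03872 + 0.093366 + 0.01363 + 0.008908 = 0.155224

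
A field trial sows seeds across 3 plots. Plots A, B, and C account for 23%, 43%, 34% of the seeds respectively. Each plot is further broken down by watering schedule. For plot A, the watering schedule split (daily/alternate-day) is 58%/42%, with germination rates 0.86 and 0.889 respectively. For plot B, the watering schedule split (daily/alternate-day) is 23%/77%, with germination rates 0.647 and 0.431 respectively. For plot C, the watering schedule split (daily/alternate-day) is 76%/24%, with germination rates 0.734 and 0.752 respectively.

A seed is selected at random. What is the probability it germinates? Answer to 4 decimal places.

P(G|A) = 0.58·0.86 + 0.42·0.889 = 0.4988 + 0.37338 = 0.87218
P(G|B) = 0.23·0.647 + 0.77·0.431 = 0.14881 + 0.33187 = 0.48068
P(G|C) = 0.76·0.734 + 0.24·0.752 = 0.55784 + 0.18048 = 0.73832
Then overall,
P(G) = 0.23·0.87218 + 0.43·0.48068 + 0.34·0.73832
      = 0.2006014 + 0.2066924 + 0.2510288 = 0.6583226

0.6583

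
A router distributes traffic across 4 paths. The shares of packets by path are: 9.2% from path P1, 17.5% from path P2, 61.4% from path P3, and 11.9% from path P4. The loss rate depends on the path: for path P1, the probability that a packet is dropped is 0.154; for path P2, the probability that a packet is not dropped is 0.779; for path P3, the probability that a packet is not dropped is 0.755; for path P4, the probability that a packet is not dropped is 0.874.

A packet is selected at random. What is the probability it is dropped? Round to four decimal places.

0.2183

P(L|P2) = 1 − 0.779 = 0.221.
P(L|P3) = 1 − 0.755 = 0.245.
P(L|P4) = 1 − 0.874 = 0.126.
P(L) = P(L|P1)·P(P1) + P(L|P2)·P(P2) + P(L|P3)·P(P3) + P(L|P4)·P(P4)
      = 0.154·0.092 + 0.221·0.175 + 0.245·0.614 + 0.126·0.119
      = 0.014168 + 0.038675 + 0.15043 + 0.014994 = 0.218267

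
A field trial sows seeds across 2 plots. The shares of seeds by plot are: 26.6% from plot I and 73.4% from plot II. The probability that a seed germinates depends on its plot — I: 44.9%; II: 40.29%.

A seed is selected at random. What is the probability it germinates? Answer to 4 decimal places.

By the law of total probability,
P(G) = P(G|I)·P(I) + P(G|II)·P(II)
      = 0.449·0.266 + 0.4029·0.734
      = 0.119434 + 0.2957286 = 0.4151626

P(G) ≈ 0.4152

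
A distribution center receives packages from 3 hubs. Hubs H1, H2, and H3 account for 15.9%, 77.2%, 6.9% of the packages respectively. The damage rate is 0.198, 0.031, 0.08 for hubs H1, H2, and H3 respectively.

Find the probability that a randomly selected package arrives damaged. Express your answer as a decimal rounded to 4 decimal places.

0.0609

P(D) = P(D|H1)·P(H1) + P(D|H2)·P(H2) + P(D|H3)·P(H3)
      = 0.198·0.159 + 0.031·0.772 + 0.08·0.069
      = 0.031482 + 0.023932 + 0.00552 = 0.060934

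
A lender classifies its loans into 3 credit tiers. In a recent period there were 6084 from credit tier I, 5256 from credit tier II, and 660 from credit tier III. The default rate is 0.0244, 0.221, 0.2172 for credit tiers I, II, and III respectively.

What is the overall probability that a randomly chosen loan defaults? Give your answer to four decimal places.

Total: 6084 + 5256 + 660 = 12000.
P(I) = 6084/12000 = 0.507. P(II) = 5256/12000 = 0.438. P(III) = 660/12000 = 0.055.
P(D) = P(D|I)·P(I) + P(D|II)·P(II) + P(D|III)·P(III)
      = 0.0244·0.507 + 0.221·0.438 + 0.2172·0.055
      = 0.0123708 + 0.096798 + 0.011946 = 0.1211148

P(D) ≈ 0.1211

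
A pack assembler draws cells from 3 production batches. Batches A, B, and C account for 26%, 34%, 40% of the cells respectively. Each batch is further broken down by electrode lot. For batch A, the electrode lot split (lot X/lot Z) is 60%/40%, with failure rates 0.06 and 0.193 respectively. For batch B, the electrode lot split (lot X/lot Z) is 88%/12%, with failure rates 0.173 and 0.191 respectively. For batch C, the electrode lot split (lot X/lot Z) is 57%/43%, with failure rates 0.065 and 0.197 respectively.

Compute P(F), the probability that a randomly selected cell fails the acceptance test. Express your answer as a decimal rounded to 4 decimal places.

P(F|A) = 0.6·0.06 + 0.4·0.193 = 0.036 + 0.0772 = 0.1132
P(F|B) = 0.88·0.173 + 0.12·0.191 = 0.15224 + 0.02292 = 0.17516
P(F|C) = 0.57·0.065 + 0.43·0.197 = 0.03705 + 0.08471 = 0.12176
By total probability over the outer partition,
P(F) = 0.26·0.1132 + 0.34·0.17516 + 0.4·0.12176
      = 0.029432 + 0.0595544 + 0.048704 = 0.1376904

P(F) ≈ 0.1377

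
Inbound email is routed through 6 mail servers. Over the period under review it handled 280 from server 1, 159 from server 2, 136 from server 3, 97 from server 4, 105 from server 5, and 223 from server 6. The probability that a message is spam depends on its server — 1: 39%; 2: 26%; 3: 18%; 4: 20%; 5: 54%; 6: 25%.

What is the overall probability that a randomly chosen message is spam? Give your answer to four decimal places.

Total: 280 + 159 + 136 + 97 + 105 + 223 = 1000.
P(1) = 280/1000 = 0.28. P(2) = 159/1000 = 0.159. P(3) = 136/1000 = 0.136. P(4) = 97/1000 = 0.097. P(5) = 105/1000 = 0.105. P(6) = 223/1000 = 0.223.
P(S) = P(S|1)·P(1) + P(S|2)·P(2) + P(S|3)·P(3) + P(S|4)·P(4) + P(S|5)·P(5) + P(S|6)·P(6)
      = 0.39·0.28 + 0.26·0.159 + 0.18·0.136 + 0.2·0.097 + 0.54·0.105 + 0.25·0.223
      = 0.1092 + 0.04134 + 0.02448 + 0.0194 + 0.0567 + 0.05575 = 0.30687

0.3069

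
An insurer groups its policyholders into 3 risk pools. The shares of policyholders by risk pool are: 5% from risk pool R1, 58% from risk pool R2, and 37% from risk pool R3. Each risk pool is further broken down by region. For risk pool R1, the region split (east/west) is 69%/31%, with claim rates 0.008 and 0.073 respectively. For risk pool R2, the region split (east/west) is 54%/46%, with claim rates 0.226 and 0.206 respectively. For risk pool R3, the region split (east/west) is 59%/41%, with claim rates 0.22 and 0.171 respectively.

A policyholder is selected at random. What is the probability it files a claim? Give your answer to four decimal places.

P(C) ≈ 0.2011

P(C|R1) = 0.69·0.008 + 0.31·0.073 = 0.00552 + 0.02263 = 0.02815
P(C|R2) = 0.54·0.226 + 0.46·0.206 = 0.12204 + 0.09476 = 0.2168
P(C|R3) = 0.59·0.22 + 0.41·0.171 = 0.1298 + 0.07011 = 0.19991
By total probability over the outer partition,
P(C) = 0.05·0.02815 + 0.58·0.2168 + 0.37·0.19991
      = 0.0014075 + 0.125744 + 0.0739667 = 0.2011182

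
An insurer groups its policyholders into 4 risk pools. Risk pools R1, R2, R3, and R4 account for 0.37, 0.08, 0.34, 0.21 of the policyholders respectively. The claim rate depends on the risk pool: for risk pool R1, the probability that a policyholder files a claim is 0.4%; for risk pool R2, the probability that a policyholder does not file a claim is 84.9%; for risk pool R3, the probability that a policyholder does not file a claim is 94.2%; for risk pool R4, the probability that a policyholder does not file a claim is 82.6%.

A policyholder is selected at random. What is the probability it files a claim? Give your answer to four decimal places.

P(C|R2) = 1 − 0.849 = 0.151.
P(C|R3) = 1 − 0.942 = 0.058.
P(C|R4) = 1 − 0.826 = 0.174.
P(C) = P(C|R1)·P(R1) + P(C|R2)·P(R2) + P(C|R3)·P(R3) + P(C|R4)·P(R4)
      = 0.004·0.37 + 0.151·0.08 + 0.058·0.34 + 0.174·0.21
      = 0.00148 + 0.01208 + 0.01972 + 0.03654 = 0.06982

0.0698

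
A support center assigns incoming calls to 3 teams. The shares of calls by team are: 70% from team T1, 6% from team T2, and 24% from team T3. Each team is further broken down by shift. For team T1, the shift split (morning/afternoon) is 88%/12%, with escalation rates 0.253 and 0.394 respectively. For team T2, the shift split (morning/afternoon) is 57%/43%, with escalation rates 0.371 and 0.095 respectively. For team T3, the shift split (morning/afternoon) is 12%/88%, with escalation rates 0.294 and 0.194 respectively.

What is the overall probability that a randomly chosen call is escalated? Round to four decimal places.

0.2535

P(E|T1) = 0.88·0.253 + 0.12·0.394 = 0.22264 + 0.04728 = 0.26992
P(E|T2) = 0.57·0.371 + 0.43·0.095 = 0.21147 + 0.04085 = 0.25232
P(E|T3) = 0.12·0.294 + 0.88·0.194 = 0.03528 + 0.17072 = 0.206
By total probability over the outer partition,
P(E) = 0.7·0.26992 + 0.06·0.25232 + 0.24·0.206
      = 0.188944 + 0.0151392 + 0.04944 = 0.2535232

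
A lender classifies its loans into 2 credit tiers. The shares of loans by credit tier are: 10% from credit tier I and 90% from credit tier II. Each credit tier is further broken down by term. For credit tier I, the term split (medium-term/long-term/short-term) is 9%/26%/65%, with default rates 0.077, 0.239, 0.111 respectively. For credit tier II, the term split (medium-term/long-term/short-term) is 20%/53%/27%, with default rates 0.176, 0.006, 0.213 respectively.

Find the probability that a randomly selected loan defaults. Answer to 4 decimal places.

0.1004

P(D|I) = 0.09·0.077 + 0.26·0.239 + 0.65·0.111 = 0.00693 + 0.06214 + 0.07215 = 0.14122
P(D|II) = 0.2·0.176 + 0.53·0.006 + 0.27·0.213 = 0.0352 + 0.00318 + 0.05751 = 0.09589
By total probability over the outer partition,
P(D) = 0.1·0.14122 + 0.9·0.09589
      = 0.014122 + 0.086301 = 0.100423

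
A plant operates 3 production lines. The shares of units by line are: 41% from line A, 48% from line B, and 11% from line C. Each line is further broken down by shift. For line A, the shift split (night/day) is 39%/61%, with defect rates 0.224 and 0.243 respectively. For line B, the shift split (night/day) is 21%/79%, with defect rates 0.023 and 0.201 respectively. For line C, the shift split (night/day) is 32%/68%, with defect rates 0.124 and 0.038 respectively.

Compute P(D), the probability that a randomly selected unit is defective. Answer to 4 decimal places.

P(D|A) = 0.39·0.224 + 0.61·0.243 = 0.08736 + 0.14823 = 0.23559
P(D|B) = 0.21·0.023 + 0.79·0.201 = 0.00483 + 0.15879 = 0.16362
P(D|C) = 0.32·0.124 + 0.68·0.038 = 0.03968 + 0.02584 = 0.06552
Then overall,
P(D) = 0.41·0.23559 + 0.48·0.16362 + 0.11·0.06552
      = 0.0965919 + 0.0785376 + 0.0072072 = 0.1823367

P(D) ≈ 0.1823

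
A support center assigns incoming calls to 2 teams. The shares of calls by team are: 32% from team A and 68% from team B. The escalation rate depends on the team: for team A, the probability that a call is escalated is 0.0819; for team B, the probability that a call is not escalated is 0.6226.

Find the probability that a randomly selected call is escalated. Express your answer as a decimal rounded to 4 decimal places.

0.2828

P(E|B) = 1 − 0.6226 = 0.3774.
Using total probability over the partition,
P(E) = P(E|A)·P(A) + P(E|B)·P(B)
      = 0.0819·0.32 + 0.3774·0.68
      = 0.026208 + 0.256632 = 0.28284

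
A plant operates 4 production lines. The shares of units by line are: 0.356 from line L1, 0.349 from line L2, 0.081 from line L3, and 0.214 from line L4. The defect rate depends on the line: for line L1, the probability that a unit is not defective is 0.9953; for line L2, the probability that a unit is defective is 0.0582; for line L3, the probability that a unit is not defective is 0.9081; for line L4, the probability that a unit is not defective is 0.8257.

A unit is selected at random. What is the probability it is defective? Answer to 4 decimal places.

P(D|L1) = 1 − 0.9953 = 0.0047.
P(D|L3) = 1 − 0.9081 = 0.0919.
P(D|L4) = 1 − 0.8257 = 0.1743.
By the law of total probability,
P(D) = P(D|L1)·P(L1) + P(D|L2)·P(L2) + P(D|L3)·P(L3) + P(D|L4)·P(L4)
      = 0.0047·0.356 + 0.0582·0.349 + 0.0919·0.081 + 0.1743·0.214
      = 0.0016732 + 0.0203118 + 0.0074439 + 0.0373002 = 0.0667291

P(D) ≈ 0.0667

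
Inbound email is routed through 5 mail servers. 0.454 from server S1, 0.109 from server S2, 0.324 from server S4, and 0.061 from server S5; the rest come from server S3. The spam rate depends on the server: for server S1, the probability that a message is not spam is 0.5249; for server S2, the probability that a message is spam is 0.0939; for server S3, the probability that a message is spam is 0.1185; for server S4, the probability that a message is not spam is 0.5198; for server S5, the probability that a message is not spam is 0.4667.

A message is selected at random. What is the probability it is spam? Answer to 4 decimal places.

0.4202

P(S3) = 1 − (0.454 + 0.109 + 0.324 + 0.061) = 0.052.
P(S|S1) = 1 − 0.5249 = 0.4751.
P(S|S4) = 1 − 0.5198 = 0.4802.
P(S|S5) = 1 − 0.4667 = 0.5333.
Summing over the partition,
P(S) = P(S|S1)·P(S1) + P(S|S2)·P(S2) + P(S|S3)·P(S3) + P(S|S4)·P(S4) + P(S|S5)·P(S5)
      = 0.4751·0.454 + 0.0939·0.109 + 0.1185·0.052 + 0.4802·0.324 + 0.5333·0.061
      = 0.2156954 + 0.0102351 + 0.006162 + 0.1555848 + 0.0325313 = 0.4202086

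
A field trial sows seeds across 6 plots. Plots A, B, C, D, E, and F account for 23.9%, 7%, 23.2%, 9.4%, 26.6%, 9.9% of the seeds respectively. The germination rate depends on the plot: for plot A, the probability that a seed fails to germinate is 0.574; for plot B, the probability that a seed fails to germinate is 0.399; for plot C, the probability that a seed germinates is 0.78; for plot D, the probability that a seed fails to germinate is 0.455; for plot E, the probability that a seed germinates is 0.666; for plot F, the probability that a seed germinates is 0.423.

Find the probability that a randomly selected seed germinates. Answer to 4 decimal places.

P(G) ≈ 0.5951

P(G|A) = 1 − 0.574 = 0.426.
P(G|B) = 1 − 0.399 = 0.601.
P(G|D) = 1 − 0.455 = 0.545.
P(G) = P(G|A)·P(A) + P(G|B)·P(B) + P(G|C)·P(C) + P(G|D)·P(D) + P(G|E)·P(E) + P(G|F)·P(F)
      = 0.426·0.239 + 0.601·0.07 + 0.78·0.232 + 0.545·0.094 + 0.666·0.266 + 0.423·0.099
      = 0.101814 + 0.04207 + 0.18096 + 0.05123 + 0.177156 + 0.041877 = 0.595107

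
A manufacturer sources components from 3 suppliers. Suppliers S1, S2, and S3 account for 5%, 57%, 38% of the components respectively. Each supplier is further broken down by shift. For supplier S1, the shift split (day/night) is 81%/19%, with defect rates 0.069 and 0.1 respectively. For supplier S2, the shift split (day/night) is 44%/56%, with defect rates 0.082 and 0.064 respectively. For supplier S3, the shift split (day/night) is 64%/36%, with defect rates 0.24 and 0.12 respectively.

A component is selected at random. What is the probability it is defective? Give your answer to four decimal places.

P(D|S1) = 0.81·0.069 + 0.19·0.1 = 0.05589 + 0.019 = 0.07489
P(D|S2) = 0.44·0.082 + 0.56·0.064 = 0.03608 + 0.03584 = 0.07192
P(D|S3) = 0.64·0.24 + 0.36·0.12 = 0.1536 + 0.0432 = 0.1968
Then overall,
P(D) = 0.05·0.07489 + 0.57·0.07192 + 0.38·0.1968
      = 0.0037445 + 0.0409944 + 0.074784 = 0.1195229

P(D) ≈ 0.1195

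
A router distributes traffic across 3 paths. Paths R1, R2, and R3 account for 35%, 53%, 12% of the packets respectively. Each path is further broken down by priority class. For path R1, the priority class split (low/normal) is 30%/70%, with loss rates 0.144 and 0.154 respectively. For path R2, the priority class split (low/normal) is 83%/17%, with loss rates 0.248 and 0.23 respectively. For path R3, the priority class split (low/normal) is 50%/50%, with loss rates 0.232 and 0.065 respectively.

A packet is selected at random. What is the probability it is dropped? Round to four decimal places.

0.2005

P(L|R1) = 0.3·0.144 + 0.7·0.154 = 0.0432 + 0.1078 = 0.151
P(L|R2) = 0.83·0.248 + 0.17·0.23 = 0.20584 + 0.0391 = 0.24494
P(L|R3) = 0.5·0.232 + 0.5·0.065 = 0.116 + 0.0325 = 0.1485
Then overall,
P(L) = 0.35·0.151 + 0.53·0.24494 + 0.12·0.1485
      = 0.05285 + 0.1298182 + 0.01782 = 0.2004882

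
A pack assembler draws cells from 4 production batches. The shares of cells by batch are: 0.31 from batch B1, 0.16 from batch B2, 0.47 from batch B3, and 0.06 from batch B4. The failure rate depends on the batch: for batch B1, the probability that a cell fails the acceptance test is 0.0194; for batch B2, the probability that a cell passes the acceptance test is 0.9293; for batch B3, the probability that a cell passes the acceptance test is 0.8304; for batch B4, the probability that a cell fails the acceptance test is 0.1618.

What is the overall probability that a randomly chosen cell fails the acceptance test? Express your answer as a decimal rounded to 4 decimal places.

0.1067

P(F|B2) = 1 − 0.9293 = 0.0707.
P(F|B3) = 1 − 0.8304 = 0.1696.
P(F) = P(F|B1)·P(B1) + P(F|B2)·P(B2) + P(F|B3)·P(B3) + P(F|B4)·P(B4)
      = 0.0194·0.31 + 0.0707·0.16 + 0.1696·0.47 + 0.1618·0.06
      = 0.006014 + 0.011312 + 0.079712 + 0.009708 = 0.106746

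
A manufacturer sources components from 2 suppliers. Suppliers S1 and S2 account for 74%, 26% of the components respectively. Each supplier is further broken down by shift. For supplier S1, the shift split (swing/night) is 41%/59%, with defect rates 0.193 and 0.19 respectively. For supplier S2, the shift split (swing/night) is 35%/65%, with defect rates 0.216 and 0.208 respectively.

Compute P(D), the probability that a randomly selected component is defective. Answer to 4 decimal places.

P(D|S1) = 0.41·0.193 + 0.59·0.19 = 0.07913 + 0.1121 = 0.19123
P(D|S2) = 0.35·0.216 + 0.65·0.208 = 0.0756 + 0.1352 = 0.2108
Then overall,
P(D) = 0.74·0.19123 + 0.26·0.2108
      = 0.1415102 + 0.054808 = 0.1963182

P(D) ≈ 0.1963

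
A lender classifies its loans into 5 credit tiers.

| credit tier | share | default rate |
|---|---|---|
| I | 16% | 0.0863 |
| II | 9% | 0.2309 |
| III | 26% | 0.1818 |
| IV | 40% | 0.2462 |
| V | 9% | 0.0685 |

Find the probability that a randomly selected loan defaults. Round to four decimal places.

P(D) ≈ 0.1865

P(D) = P(D|I)·P(I) + P(D|II)·P(II) + P(D|III)·P(III) + P(D|IV)·P(IV) + P(D|V)·P(V)
      = 0.0863·0.16 + 0.2309·0.09 + 0.1818·0.26 + 0.2462·0.4 + 0.0685·0.09
      = 0.013808 + 0.020781 + 0.047268 + 0.09848 + 0.006165 = 0.186502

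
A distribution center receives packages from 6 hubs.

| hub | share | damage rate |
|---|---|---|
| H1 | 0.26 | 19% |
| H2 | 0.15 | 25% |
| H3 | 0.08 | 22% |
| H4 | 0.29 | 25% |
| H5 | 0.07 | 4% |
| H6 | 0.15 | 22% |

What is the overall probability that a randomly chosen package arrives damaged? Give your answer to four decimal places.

Summing over the partition,
P(D) = P(D|H1)·P(H1) + P(D|H2)·P(H2) + P(D|H3)·P(H3) + P(D|H4)·P(H4) + P(D|H5)·P(H5) + P(D|H6)·P(H6)
      = 0.19·0.26 + 0.25·0.15 + 0.22·0.08 + 0.25·0.29 + 0.04·0.07 + 0.22·0.15
      = 0.0494 + 0.0375 + 0.0176 + 0.0725 + 0.0028 + 0.033 = 0.2128

0.2128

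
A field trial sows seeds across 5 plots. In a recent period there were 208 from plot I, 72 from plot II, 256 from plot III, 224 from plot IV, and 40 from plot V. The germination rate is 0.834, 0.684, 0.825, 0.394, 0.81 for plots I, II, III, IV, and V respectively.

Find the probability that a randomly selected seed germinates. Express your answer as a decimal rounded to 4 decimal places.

P(G) ≈ 0.6932

Total: 208 + 72 + 256 + 224 + 40 = 800.
P(I) = 208/800 = 0.26. P(II) = 72/800 = 0.09. P(III) = 256/800 = 0.32. P(IV) = 224/800 = 0.28. P(V) = 40/800 = 0.05.
Using total probability over the partition,
P(G) = P(G|I)·P(I) + P(G|II)·P(II) + P(G|III)·P(III) + P(G|IV)·P(IV) + P(G|V)·P(V)
      = 0.834·0.26 + 0.684·0.09 + 0.825·0.32 + 0.394·0.28 + 0.81·0.05
      = 0.21684 + 0.06156 + 0.264 + 0.11032 + 0.0405 = 0.69322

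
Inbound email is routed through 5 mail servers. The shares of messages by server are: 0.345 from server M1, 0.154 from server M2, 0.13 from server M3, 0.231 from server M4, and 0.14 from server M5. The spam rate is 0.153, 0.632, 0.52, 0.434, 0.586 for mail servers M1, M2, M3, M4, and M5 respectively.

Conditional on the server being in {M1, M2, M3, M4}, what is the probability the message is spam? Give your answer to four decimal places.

Let J = {M1, M2, M3, M4}.
P(J) = 0.345 + 0.154 + 0.13 + 0.231 = 0.86.
P(S ∩ J) = 0.153·0.345 + 0.632·0.154 + 0.52·0.13 + 0.434·0.231 = 0.052785 + 0.097328 + 0.0676 + 0.100254 = 0.317967.
P(S | J) = 0.317967 / 0.86 = 0.369729…

0.3697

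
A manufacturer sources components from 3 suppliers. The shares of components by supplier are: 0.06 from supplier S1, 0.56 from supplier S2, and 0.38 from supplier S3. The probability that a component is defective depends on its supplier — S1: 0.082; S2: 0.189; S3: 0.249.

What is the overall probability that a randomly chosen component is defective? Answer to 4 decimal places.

P(D) ≈ 0.2054

Using total probability over the partition,
P(D) = P(D|S1)·P(S1) + P(D|S2)·P(S2) + P(D|S3)·P(S3)
      = 0.082·0.06 + 0.189·0.56 + 0.249·0.38
      = 0.00492 + 0.10584 + 0.09462 = 0.20538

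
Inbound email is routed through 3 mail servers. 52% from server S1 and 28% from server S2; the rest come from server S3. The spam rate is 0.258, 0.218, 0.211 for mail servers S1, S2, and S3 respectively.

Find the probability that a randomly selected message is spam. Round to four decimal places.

P(S3) = 1 − (0.52 + 0.28) = 0.2.
Using total probability over the partition,
P(S) = P(S|S1)·P(S1) + P(S|S2)·P(S2) + P(S|S3)·P(S3)
      = 0.258·0.52 + 0.218·0.28 + 0.211·0.2
      = 0.13416 + 0.06104 + 0.0422 = 0.2374

0.2374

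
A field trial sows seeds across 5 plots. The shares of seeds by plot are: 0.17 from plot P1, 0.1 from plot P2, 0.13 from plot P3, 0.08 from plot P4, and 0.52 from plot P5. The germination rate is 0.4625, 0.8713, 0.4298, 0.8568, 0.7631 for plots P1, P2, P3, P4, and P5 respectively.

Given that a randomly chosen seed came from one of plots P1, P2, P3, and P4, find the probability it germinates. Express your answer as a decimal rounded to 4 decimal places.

P(G|S) ≈ 0.6045

Let S = {P1, P2, P3, P4}.
P(S) = 0.17 + 0.1 + 0.13 + 0.08 = 0.48.
P(G ∩ S) = 0.4625·0.17 + 0.8713·0.1 + 0.4298·0.13 + 0.8568·0.08 = 0.078625 + 0.08713 + 0.055874 + 0.068544 = 0.290173.
P(G | S) = 0.290173 / 0.48 = 0.604527…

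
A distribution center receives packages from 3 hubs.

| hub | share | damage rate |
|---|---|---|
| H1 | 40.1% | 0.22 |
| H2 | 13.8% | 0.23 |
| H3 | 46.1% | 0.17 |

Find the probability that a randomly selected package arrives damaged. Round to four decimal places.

P(D) = P(D|H1)·P(H1) + P(D|H2)·P(H2) + P(D|H3)·P(H3)
      = 0.22·0.401 + 0.23·0.138 + 0.17·0.461
      = 0.08822 + 0.03174 + 0.07837 = 0.19833

P(D) ≈ 0.1983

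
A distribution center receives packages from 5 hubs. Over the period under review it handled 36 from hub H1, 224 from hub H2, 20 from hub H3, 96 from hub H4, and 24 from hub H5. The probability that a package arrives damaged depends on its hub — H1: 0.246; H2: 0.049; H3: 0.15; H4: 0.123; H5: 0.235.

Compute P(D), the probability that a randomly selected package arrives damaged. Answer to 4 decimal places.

Total: 36 + 224 + 20 + 96 + 24 = 400.
P(H1) = 36/400 = 0.09. P(H2) = 224/400 = 0.56. P(H3) = 20/400 = 0.05. P(H4) = 96/400 = 0.24. P(H5) = 24/400 = 0.06.
P(D) = P(D|H1)·P(H1) + P(D|H2)·P(H2) + P(D|H3)·P(H3) + P(D|H4)·P(H4) + P(D|H5)·P(H5)
      = 0.246·0.09 + 0.049·0.56 + 0.15·0.05 + 0.123·0.24 + 0.235·0.06
      = 0.02214 + 0.02744 + 0.0075 + 0.02952 + 0.0141 = 0.1007

P(D) ≈ 0.1007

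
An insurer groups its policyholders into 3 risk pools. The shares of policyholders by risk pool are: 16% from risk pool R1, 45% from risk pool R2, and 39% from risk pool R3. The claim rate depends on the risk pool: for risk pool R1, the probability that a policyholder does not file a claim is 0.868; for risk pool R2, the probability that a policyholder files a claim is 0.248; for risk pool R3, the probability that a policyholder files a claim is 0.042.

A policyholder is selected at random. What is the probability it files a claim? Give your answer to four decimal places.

P(C|R1) = 1 − 0.868 = 0.132.
Summing over the partition,
P(C) = P(C|R1)·P(R1) + P(C|R2)·P(R2) + P(C|R3)·P(R3)
      = 0.132·0.16 + 0.248·0.45 + 0.042·0.39
      = 0.02112 + 0.1116 + 0.01638 = 0.1491

P(C) ≈ 0.1491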